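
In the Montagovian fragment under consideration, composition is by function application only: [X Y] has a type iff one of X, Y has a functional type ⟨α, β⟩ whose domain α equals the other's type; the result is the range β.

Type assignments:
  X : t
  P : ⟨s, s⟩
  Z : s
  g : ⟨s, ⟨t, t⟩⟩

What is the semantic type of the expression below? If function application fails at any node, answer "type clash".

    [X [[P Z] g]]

t

[P Z]: ⟨s, s⟩ applied to s yields s.
[[P Z] g]: ⟨s, ⟨t, t⟩⟩ applied to s yields ⟨t, t⟩.
[X [[P Z] g]]: ⟨t, t⟩ applied to t yields t.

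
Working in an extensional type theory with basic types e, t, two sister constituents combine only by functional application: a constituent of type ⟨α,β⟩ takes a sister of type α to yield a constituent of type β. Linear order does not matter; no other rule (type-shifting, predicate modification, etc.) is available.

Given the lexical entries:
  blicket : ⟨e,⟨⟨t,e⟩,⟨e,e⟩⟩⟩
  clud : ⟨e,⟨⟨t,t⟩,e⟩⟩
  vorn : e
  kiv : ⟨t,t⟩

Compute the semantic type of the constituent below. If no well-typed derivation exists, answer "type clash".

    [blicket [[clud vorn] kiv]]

⟨⟨t,e⟩,⟨e,e⟩⟩

[clud vorn]: functor clud : ⟨e,⟨⟨t,t⟩,e⟩⟩, argument vorn : e; result ⟨⟨t,t⟩,e⟩.
[[clud vorn] kiv]: functor [clud vorn] : ⟨⟨t,t⟩,e⟩, argument kiv : ⟨t,t⟩; result e.
[blicket [[clud vorn] kiv]]: functor blicket : ⟨e,⟨⟨t,e⟩,⟨e,e⟩⟩⟩, argument [[clud vorn] kiv] : e; result ⟨⟨t,e⟩,⟨e,e⟩⟩.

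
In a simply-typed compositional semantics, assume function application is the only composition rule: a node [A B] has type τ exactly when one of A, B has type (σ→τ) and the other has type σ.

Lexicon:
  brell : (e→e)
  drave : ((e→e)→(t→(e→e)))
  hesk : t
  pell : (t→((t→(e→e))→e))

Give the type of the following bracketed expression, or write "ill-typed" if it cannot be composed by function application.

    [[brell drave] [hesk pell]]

[brell drave]: ((e→e)→(t→(e→e))) applied to (e→e) yields (t→(e→e)).
[hesk pell]: (t→((t→(e→e))→e)) applied to t yields ((t→(e→e))→e).
[[brell drave] [hesk pell]]: ((t→(e→e))→e) applied to (t→(e→e)) yields e.

e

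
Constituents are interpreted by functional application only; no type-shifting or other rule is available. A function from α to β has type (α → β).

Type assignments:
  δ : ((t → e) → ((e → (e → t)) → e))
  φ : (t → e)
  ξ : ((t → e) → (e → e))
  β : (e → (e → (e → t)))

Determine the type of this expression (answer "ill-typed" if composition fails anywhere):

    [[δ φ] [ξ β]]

ill-typed

[δ φ]: ((t → e) → ((e → (e → t)) → e)) applied to (t → e) yields ((e → (e → t)) → e).
At [ξ β]: neither ((t → e) → (e → e)) nor (e → (e → (e → t))) can take the other as argument; the node is ill-typed.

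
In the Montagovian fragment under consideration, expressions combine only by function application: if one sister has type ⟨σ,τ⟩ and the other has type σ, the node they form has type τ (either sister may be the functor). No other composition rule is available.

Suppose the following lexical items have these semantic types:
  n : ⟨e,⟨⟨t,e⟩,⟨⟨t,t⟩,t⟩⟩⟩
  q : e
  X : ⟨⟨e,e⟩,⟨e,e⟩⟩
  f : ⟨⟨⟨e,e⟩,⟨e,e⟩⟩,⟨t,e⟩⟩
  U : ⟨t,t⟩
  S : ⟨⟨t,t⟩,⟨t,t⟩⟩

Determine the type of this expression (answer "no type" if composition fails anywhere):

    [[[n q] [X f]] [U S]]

At [n q], n : ⟨e,⟨⟨t,e⟩,⟨⟨t,t⟩,t⟩⟩⟩ takes q : e, giving ⟨⟨t,e⟩,⟨⟨t,t⟩,t⟩⟩.
At [X f], f : ⟨⟨⟨e,e⟩,⟨e,e⟩⟩,⟨t,e⟩⟩ takes X : ⟨⟨e,e⟩,⟨e,e⟩⟩, giving ⟨t,e⟩.
At [[n q] [X f]], [n q] : ⟨⟨t,e⟩,⟨⟨t,t⟩,t⟩⟩ takes [X f] : ⟨t,e⟩, giving ⟨⟨t,t⟩,t⟩.
At [U S], S : ⟨⟨t,t⟩,⟨t,t⟩⟩ takes U : ⟨t,t⟩, giving ⟨t,t⟩.
At [[[n q] [X f]] [U S]], [[n q] [X f]] : ⟨⟨t,t⟩,t⟩ takes [U S] : ⟨t,t⟩, giving t.

t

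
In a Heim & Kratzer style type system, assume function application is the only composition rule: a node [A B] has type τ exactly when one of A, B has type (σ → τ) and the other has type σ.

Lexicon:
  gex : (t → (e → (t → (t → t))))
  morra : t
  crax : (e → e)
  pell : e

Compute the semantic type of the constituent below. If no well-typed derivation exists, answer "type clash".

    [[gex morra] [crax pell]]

(t → (t → t))

[gex morra]: (t → (e → (t → (t → t)))) applied to t yields (e → (t → (t → t))).
[crax pell]: (e → e) applied to e yields e.
[[gex morra] [crax pell]]: (e → (t → (t → t))) applied to e yields (t → (t → t)).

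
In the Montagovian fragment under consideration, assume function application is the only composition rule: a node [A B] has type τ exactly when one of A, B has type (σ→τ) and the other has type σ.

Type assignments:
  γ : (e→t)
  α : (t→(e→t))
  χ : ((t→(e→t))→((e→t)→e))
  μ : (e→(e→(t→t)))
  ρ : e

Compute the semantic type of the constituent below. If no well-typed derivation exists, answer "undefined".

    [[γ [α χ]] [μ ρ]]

(t→t)

[α χ]: χ is ((t→(e→t))→((e→t)→e)), α is (t→(e→t)); result ((e→t)→e).
[γ [α χ]]: [α χ] is ((e→t)→e), γ is (e→t); result e.
[μ ρ]: μ is (e→(e→(t→t))), ρ is e; result (e→(t→t)).
[[γ [α χ]] [μ ρ]]: [μ ρ] is (e→(t→t)), [γ [α χ]] is e; result (t→t).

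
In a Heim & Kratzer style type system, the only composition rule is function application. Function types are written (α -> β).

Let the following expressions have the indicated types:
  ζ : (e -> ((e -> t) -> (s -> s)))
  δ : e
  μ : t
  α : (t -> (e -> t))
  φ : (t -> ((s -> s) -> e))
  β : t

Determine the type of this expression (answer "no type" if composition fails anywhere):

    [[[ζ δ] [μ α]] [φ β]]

e

[ζ δ]: functor ζ : (e -> ((e -> t) -> (s -> s))), argument δ : e; result ((e -> t) -> (s -> s)).
[μ α]: functor α : (t -> (e -> t)), argument μ : t; result (e -> t).
[[ζ δ] [μ α]]: functor [ζ δ] : ((e -> t) -> (s -> s)), argument [μ α] : (e -> t); result (s -> s).
[φ β]: functor φ : (t -> ((s -> s) -> e)), argument β : t; result ((s -> s) -> e).
[[[ζ δ] [μ α]] [φ β]]: functor [φ β] : ((s -> s) -> e), argument [[ζ δ] [μ α]] : (s -> s); result e.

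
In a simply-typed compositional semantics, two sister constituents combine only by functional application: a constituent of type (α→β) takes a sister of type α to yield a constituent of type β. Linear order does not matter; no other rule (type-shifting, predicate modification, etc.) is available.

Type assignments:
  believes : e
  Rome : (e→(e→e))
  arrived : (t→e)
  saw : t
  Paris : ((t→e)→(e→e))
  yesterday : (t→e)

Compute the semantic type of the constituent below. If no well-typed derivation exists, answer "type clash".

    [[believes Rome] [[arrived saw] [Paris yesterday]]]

e

[believes Rome] — Rome of type (e→(e→e)) combines with believes of type e: type (e→e).
[arrived saw] — arrived of type (t→e) combines with saw of type t: type e.
[Paris yesterday] — Paris of type ((t→e)→(e→e)) combines with yesterday of type (t→e): type (e→e).
[[arrived saw] [Paris yesterday]] — [Paris yesterday] of type (e→e) combines with [arrived saw] of type e: type e.
[[believes Rome] [[arrived saw] [Paris yesterday]]] — [believes Rome] of type (e→e) combines with [[arrived saw] [Paris yesterday]] of type e: type e.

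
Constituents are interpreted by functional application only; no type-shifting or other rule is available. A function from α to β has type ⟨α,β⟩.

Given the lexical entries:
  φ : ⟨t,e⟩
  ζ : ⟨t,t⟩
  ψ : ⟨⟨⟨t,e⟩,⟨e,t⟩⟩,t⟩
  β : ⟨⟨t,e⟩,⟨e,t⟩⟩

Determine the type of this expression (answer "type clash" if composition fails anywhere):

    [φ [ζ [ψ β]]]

e

[ψ β]: ⟨⟨⟨t,e⟩,⟨e,t⟩⟩,t⟩ applied to ⟨⟨t,e⟩,⟨e,t⟩⟩ yields t.
[ζ [ψ β]]: ⟨t,t⟩ applied to t yields t.
[φ [ζ [ψ β]]]: ⟨t,e⟩ applied to t yields e.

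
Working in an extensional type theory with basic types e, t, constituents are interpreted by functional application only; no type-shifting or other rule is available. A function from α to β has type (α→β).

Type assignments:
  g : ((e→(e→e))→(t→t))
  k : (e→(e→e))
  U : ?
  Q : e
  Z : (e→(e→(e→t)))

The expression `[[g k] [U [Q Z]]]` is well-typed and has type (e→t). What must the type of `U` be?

((e→(e→t))→((t→t)→(e→t)))

For [[g k] [U [Q Z]]] to have type (e→t) with [g k] of type (t→t), [U [Q Z]] must be the function: [U [Q Z]] : ((t→t)→(e→t)).
For [U [Q Z]] to have type ((t→t)→(e→t)) with [Q Z] of type (e→(e→t)), U must be the function: U : ((e→(e→t))→((t→t)→(e→t))).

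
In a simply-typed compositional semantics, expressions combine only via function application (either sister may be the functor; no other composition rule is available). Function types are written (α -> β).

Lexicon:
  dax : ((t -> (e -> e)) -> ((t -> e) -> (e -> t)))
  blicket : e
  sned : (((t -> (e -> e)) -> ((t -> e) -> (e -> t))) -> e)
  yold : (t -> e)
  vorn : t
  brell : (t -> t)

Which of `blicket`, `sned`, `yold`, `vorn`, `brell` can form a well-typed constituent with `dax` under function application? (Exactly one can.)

blicket : e — no; dax wants (t -> (e -> e)), and blicket wants nothing (atomic).
sned — combines: sned : (((t -> (e -> e)) -> ((t -> e) -> (e -> t))) -> e) takes dax : ((t -> (e -> e)) -> ((t -> e) -> (e -> t))) as argument, giving e.
yold : (t -> e) — no; dax wants (t -> (e -> e)), and yold wants t.
vorn : t — no; dax wants (t -> (e -> e)), and vorn wants nothing (atomic).
brell : (t -> t) — no; dax wants (t -> (e -> e)), and brell wants t.

sned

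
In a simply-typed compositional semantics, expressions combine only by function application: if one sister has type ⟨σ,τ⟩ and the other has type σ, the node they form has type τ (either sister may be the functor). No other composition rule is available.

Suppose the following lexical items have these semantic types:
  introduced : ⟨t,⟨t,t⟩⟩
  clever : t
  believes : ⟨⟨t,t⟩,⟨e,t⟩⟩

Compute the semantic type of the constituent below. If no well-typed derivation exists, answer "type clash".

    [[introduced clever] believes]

[introduced clever]: introduced is ⟨t,⟨t,t⟩⟩, clever is t; result ⟨t,t⟩.
[[introduced clever] believes]: believes is ⟨⟨t,t⟩,⟨e,t⟩⟩, [introduced clever] is ⟨t,t⟩; result ⟨e,t⟩.

⟨e,t⟩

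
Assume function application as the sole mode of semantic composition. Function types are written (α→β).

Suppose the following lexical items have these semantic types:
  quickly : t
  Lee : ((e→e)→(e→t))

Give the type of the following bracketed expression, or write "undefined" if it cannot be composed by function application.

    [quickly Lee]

[quickly Lee]: t and ((e→e)→(e→t)) cannot combine by function application — type clash.

undefined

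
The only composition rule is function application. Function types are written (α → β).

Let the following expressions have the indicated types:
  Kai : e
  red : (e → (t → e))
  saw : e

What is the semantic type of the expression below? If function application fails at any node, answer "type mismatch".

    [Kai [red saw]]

type mismatch

[red saw]: red is (e → (t → e)), saw is e; result (t → e).
[Kai [red saw]]: e with (t → e) — neither is a function whose domain matches the other; composition fails here.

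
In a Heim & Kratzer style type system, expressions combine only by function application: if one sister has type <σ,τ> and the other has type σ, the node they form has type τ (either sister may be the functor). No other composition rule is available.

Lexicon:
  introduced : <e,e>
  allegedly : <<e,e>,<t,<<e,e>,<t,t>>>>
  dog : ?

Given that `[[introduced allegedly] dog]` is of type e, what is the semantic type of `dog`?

<<t,<<e,e>,<t,t>>>,e>

For [[introduced allegedly] dog] to have type e with [introduced allegedly] of type <t,<<e,e>,<t,t>>>, dog must be the function: dog : <<t,<<e,e>,<t,t>>>,e>.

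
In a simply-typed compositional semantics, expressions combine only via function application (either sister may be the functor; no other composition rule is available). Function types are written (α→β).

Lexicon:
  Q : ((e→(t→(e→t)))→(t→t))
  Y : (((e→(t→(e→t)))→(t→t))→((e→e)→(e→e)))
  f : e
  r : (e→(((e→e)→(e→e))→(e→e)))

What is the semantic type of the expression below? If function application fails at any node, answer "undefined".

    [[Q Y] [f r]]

[Q Y] — Y of type (((e→(t→(e→t)))→(t→t))→((e→e)→(e→e))) combines with Q of type ((e→(t→(e→t)))→(t→t)): type ((e→e)→(e→e)).
[f r] — r of type (e→(((e→e)→(e→e))→(e→e))) combines with f of type e: type (((e→e)→(e→e))→(e→e)).
[[Q Y] [f r]] — [f r] of type (((e→e)→(e→e))→(e→e)) combines with [Q Y] of type ((e→e)→(e→e)): type (e→e).

(e→e)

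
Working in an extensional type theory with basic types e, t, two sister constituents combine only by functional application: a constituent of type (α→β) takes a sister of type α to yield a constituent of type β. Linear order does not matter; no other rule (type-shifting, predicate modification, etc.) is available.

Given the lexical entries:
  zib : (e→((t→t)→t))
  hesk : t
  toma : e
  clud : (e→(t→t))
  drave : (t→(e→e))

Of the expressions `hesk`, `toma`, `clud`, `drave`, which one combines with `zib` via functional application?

hesk : t — zib needs e; hesk needs nothing (atomic); neither fits.
toma — combines: zib : (e→((t→t)→t)) takes toma : e as argument, giving ((t→t)→t).
clud : (e→(t→t)) — zib needs e; clud needs e; neither fits.
drave : (t→(e→e)) — zib needs e; drave needs t; neither fits.

toma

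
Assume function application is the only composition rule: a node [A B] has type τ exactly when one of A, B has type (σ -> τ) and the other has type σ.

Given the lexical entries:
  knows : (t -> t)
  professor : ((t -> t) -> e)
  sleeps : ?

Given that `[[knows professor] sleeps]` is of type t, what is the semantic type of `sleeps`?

(e -> t)

At [[knows professor] sleeps] (required: t): [knows professor] is e, which is not a function with range t; hence sleeps is the functor — type (e -> t).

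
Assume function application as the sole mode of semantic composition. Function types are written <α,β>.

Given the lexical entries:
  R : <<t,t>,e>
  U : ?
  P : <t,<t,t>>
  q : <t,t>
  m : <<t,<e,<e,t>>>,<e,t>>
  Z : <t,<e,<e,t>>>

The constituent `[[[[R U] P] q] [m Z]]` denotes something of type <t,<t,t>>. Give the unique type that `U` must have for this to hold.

<<<t,t>,e>,<<t,<t,t>>,<<t,t>,<<e,t>,<t,<t,t>>>>>>

At [[[[R U] P] q] [m Z]] (required: <t,<t,t>>): [m Z] is <e,t>, which is not a function with range <t,<t,t>>; hence [[[R U] P] q] is the functor — type <<e,t>,<t,<t,t>>>.
At [[[R U] P] q] (required: <<e,t>,<t,<t,t>>>): q is <t,t>, which is not a function with range <<e,t>,<t,<t,t>>>; hence [[R U] P] is the functor — type <<t,t>,<<e,t>,<t,<t,t>>>>.
At [[R U] P] (required: <<t,t>,<<e,t>,<t,<t,t>>>>): P is <t,<t,t>>, which is not a function with range <<t,t>,<<e,t>,<t,<t,t>>>>; hence [R U] is the functor — type <<t,<t,t>>,<<t,t>,<<e,t>,<t,<t,t>>>>>.
At [R U] (required: <<t,<t,t>>,<<t,t>,<<e,t>,<t,<t,t>>>>>): R is <<t,t>,e>, which is not a function with range <<t,<t,t>>,<<t,t>,<<e,t>,<t,<t,t>>>>>; hence U is the functor — type <<<t,t>,e>,<<t,<t,t>>,<<t,t>,<<e,t>,<t,<t,t>>>>>>.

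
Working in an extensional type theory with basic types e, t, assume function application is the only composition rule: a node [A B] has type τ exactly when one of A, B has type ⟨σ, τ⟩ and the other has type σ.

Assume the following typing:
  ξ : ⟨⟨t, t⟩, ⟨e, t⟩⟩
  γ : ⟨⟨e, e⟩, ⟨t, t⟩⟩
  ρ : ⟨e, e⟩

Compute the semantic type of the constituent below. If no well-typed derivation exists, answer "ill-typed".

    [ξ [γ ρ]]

⟨e, t⟩

[γ ρ] — γ of type ⟨⟨e, e⟩, ⟨t, t⟩⟩ combines with ρ of type ⟨e, e⟩: type ⟨t, t⟩.
[ξ [γ ρ]] — ξ of type ⟨⟨t, t⟩, ⟨e, t⟩⟩ combines with [γ ρ] of type ⟨t, t⟩: type ⟨e, t⟩.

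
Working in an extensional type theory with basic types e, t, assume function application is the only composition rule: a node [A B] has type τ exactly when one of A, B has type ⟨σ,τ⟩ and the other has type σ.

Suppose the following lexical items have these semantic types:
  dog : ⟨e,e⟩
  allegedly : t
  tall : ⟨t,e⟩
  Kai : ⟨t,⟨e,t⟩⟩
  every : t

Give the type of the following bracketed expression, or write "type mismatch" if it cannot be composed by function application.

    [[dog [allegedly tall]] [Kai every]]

t

[allegedly tall] — tall of type ⟨t,e⟩ combines with allegedly of type t: type e.
[dog [allegedly tall]] — dog of type ⟨e,e⟩ combines with [allegedly tall] of type e: type e.
[Kai every] — Kai of type ⟨t,⟨e,t⟩⟩ combines with every of type t: type ⟨e,t⟩.
[[dog [allegedly tall]] [Kai every]] — [Kai every] of type ⟨e,t⟩ combines with [dog [allegedly tall]] of type e: type t.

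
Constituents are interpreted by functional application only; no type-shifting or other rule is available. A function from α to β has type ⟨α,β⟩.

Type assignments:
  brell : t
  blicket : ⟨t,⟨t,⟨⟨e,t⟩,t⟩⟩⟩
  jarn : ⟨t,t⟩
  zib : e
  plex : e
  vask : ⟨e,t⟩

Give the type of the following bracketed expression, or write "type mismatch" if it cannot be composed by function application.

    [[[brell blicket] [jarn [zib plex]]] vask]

[brell blicket] — blicket of type ⟨t,⟨t,⟨⟨e,t⟩,t⟩⟩⟩ combines with brell of type t: type ⟨t,⟨⟨e,t⟩,t⟩⟩.
At [zib plex]: neither e nor e can take the other as argument; the node is ill-typed.

type mismatch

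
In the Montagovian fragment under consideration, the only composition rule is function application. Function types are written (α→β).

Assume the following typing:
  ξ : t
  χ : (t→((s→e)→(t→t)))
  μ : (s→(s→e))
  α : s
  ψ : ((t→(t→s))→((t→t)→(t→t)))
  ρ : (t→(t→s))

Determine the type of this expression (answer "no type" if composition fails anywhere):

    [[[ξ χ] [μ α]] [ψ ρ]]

(t→t)

[ξ χ]: functor χ : (t→((s→e)→(t→t))), argument ξ : t; result ((s→e)→(t→t)).
[μ α]: functor μ : (s→(s→e)), argument α : s; result (s→e).
[[ξ χ] [μ α]]: functor [ξ χ] : ((s→e)→(t→t)), argument [μ α] : (s→e); result (t→t).
[ψ ρ]: functor ψ : ((t→(t→s))→((t→t)→(t→t))), argument ρ : (t→(t→s)); result ((t→t)→(t→t)).
[[[ξ χ] [μ α]] [ψ ρ]]: functor [ψ ρ] : ((t→t)→(t→t)), argument [[ξ χ] [μ α]] : (t→t); result (t→t).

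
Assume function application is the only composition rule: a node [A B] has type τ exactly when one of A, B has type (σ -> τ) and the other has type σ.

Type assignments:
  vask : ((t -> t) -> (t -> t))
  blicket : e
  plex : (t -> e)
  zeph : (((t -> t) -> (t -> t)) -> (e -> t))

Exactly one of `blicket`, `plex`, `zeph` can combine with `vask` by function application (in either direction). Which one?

blicket : e — no; vask wants (t -> t), and blicket wants nothing (atomic).
plex : (t -> e) — no; vask wants (t -> t), and plex wants t.
zeph — combines: zeph : (((t -> t) -> (t -> t)) -> (e -> t)) takes vask : ((t -> t) -> (t -> t)) as argument, giving (e -> t).

zeph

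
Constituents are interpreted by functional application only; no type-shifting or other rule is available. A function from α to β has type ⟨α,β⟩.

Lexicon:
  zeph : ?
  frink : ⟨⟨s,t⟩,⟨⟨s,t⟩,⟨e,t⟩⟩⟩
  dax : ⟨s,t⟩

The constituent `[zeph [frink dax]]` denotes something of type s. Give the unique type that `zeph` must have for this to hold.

For [zeph [frink dax]] to have type s with [frink dax] of type ⟨⟨s,t⟩,⟨e,t⟩⟩, zeph must be the function: zeph : ⟨⟨⟨s,t⟩,⟨e,t⟩⟩,s⟩.

⟨⟨⟨s,t⟩,⟨e,t⟩⟩,s⟩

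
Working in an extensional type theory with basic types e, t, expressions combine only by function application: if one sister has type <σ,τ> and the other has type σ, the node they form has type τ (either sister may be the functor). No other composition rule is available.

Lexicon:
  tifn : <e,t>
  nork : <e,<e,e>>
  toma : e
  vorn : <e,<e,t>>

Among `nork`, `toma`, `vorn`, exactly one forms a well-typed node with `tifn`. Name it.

toma

nork : <e,<e,e>> — no; tifn wants e, and nork wants e.
toma — combines: tifn : <e,t> takes toma : e as argument, giving t.
vorn : <e,<e,t>> — no; tifn wants e, and vorn wants e.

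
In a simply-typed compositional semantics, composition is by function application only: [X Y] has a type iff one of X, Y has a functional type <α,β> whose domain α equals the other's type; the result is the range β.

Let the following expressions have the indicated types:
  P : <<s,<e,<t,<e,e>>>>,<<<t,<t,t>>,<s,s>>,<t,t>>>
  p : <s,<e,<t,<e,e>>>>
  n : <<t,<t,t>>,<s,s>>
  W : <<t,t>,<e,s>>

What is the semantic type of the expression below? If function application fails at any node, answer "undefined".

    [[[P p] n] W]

[P p]: P is <<s,<e,<t,<e,e>>>>,<<<t,<t,t>>,<s,s>>,<t,t>>>, p is <s,<e,<t,<e,e>>>>; result <<<t,<t,t>>,<s,s>>,<t,t>>.
[[P p] n]: [P p] is <<<t,<t,t>>,<s,s>>,<t,t>>, n is <<t,<t,t>>,<s,s>>; result <t,t>.
[[[P p] n] W]: W is <<t,t>,<e,s>>, [[P p] n] is <t,t>; result <e,s>.

<e,s>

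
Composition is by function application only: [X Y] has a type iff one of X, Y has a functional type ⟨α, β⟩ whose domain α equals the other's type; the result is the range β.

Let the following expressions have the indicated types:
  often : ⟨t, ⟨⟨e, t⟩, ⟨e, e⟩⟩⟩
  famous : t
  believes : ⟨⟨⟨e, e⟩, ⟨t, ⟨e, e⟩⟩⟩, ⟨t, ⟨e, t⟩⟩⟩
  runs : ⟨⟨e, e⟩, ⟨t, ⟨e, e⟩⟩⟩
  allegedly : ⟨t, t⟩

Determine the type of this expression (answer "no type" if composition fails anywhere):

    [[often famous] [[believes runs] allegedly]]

[often famous] — often of type ⟨t, ⟨⟨e, t⟩, ⟨e, e⟩⟩⟩ combines with famous of type t: type ⟨⟨e, t⟩, ⟨e, e⟩⟩.
[believes runs] — believes of type ⟨⟨⟨e, e⟩, ⟨t, ⟨e, e⟩⟩⟩, ⟨t, ⟨e, t⟩⟩⟩ combines with runs of type ⟨⟨e, e⟩, ⟨t, ⟨e, e⟩⟩⟩: type ⟨t, ⟨e, t⟩⟩.
[[believes runs] allegedly]: ⟨t, ⟨e, t⟩⟩ with ⟨t, t⟩ — neither is a function whose domain matches the other; composition fails here.

no type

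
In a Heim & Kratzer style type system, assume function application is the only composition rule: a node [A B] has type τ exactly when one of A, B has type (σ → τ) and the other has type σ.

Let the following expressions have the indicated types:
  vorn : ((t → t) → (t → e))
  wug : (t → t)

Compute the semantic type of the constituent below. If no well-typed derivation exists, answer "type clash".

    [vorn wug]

(t → e)

[vorn wug] — vorn of type ((t → t) → (t → e)) combines with wug of type (t → t): type (t → e).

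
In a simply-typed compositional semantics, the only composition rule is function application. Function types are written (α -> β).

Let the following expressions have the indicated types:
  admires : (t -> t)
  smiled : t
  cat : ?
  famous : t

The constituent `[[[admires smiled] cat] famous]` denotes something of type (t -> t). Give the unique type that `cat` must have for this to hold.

(t -> (t -> (t -> t)))

[[[admires smiled] cat] famous] must have type (t -> t). The sister famous has type t; that is not a function onto (t -> t), so [[admires smiled] cat] must be the functor, of type (t -> (t -> t)).
[[admires smiled] cat] must have type (t -> (t -> t)). The sister [admires smiled] has type t; that is not a function onto (t -> (t -> t)), so cat must be the functor, of type (t -> (t -> (t -> t))).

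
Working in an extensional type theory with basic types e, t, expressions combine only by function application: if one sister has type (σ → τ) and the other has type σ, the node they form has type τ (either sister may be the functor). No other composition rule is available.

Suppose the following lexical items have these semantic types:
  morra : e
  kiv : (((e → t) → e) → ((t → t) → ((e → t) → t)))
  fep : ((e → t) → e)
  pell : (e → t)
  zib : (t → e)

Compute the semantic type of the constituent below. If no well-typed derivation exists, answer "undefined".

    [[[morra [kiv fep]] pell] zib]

undefined

[kiv fep] — kiv of type (((e → t) → e) → ((t → t) → ((e → t) → t))) combines with fep of type ((e → t) → e): type ((t → t) → ((e → t) → t)).
[morra [kiv fep]]: e and ((t → t) → ((e → t) → t)) cannot combine by function application — type clash.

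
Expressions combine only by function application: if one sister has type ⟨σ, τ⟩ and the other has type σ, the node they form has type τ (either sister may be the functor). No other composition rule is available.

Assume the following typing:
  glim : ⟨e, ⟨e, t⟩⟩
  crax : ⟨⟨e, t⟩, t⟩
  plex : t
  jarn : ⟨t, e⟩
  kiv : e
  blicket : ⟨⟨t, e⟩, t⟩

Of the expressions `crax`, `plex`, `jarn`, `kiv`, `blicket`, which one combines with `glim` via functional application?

crax : ⟨⟨e, t⟩, t⟩ — does not combine with glim.
plex : t — does not combine with glim.
jarn : ⟨t, e⟩ — does not combine with glim.
kiv — combines: glim : ⟨e, ⟨e, t⟩⟩ takes kiv : e as argument, giving ⟨e, t⟩.
blicket : ⟨⟨t, e⟩, t⟩ — does not combine with glim.

kiv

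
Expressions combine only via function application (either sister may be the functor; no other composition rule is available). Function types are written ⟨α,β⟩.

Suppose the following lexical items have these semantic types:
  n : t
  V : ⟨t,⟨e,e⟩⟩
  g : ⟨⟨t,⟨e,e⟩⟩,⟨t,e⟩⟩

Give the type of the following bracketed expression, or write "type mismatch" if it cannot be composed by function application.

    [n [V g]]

[V g]: ⟨⟨t,⟨e,e⟩⟩,⟨t,e⟩⟩ applied to ⟨t,⟨e,e⟩⟩ yields ⟨t,e⟩.
[n [V g]]: ⟨t,e⟩ applied to t yields e.

e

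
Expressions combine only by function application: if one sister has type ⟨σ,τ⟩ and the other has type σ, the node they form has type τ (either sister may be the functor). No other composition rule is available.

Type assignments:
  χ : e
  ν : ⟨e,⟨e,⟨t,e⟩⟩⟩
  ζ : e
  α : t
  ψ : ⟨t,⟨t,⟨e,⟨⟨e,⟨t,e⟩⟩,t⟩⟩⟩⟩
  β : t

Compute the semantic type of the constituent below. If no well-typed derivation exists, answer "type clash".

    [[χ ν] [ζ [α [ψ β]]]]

[χ ν]: ν is ⟨e,⟨e,⟨t,e⟩⟩⟩, χ is e; result ⟨e,⟨t,e⟩⟩.
[ψ β]: ψ is ⟨t,⟨t,⟨e,⟨⟨e,⟨t,e⟩⟩,t⟩⟩⟩⟩, β is t; result ⟨t,⟨e,⟨⟨e,⟨t,e⟩⟩,t⟩⟩⟩.
[α [ψ β]]: [ψ β] is ⟨t,⟨e,⟨⟨e,⟨t,e⟩⟩,t⟩⟩⟩, α is t; result ⟨e,⟨⟨e,⟨t,e⟩⟩,t⟩⟩.
[ζ [α [ψ β]]]: [α [ψ β]] is ⟨e,⟨⟨e,⟨t,e⟩⟩,t⟩⟩, ζ is e; result ⟨⟨e,⟨t,e⟩⟩,t⟩.
[[χ ν] [ζ [α [ψ β]]]]: [ζ [α [ψ β]]] is ⟨⟨e,⟨t,e⟩⟩,t⟩, [χ ν] is ⟨e,⟨t,e⟩⟩; result t.

t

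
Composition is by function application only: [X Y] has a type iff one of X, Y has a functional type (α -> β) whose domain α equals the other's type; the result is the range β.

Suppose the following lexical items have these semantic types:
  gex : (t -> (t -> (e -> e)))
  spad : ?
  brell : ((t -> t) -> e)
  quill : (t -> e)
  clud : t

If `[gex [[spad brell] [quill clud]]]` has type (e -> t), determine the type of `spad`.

(((t -> t) -> e) -> (e -> ((t -> (t -> (e -> e))) -> (e -> t))))

[gex [[spad brell] [quill clud]]] must have type (e -> t). The sister gex has type (t -> (t -> (e -> e))); that is not a function onto (e -> t), so [[spad brell] [quill clud]] must be the functor, of type ((t -> (t -> (e -> e))) -> (e -> t)).
[[spad brell] [quill clud]] must have type ((t -> (t -> (e -> e))) -> (e -> t)). The sister [quill clud] has type e; that is not a function onto ((t -> (t -> (e -> e))) -> (e -> t)), so [spad brell] must be the functor, of type (e -> ((t -> (t -> (e -> e))) -> (e -> t))).
[spad brell] must have type (e -> ((t -> (t -> (e -> e))) -> (e -> t))). The sister brell has type ((t -> t) -> e); that is not a function onto (e -> ((t -> (t -> (e -> e))) -> (e -> t))), so spad must be the functor, of type (((t -> t) -> e) -> (e -> ((t -> (t -> (e -> e))) -> (e -> t)))).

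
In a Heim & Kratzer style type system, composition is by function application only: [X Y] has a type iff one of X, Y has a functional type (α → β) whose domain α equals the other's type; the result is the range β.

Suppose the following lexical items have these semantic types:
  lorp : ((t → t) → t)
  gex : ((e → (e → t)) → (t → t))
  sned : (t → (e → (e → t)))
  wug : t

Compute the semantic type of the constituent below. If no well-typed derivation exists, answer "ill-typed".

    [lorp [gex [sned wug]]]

[sned wug]: sned is (t → (e → (e → t))), wug is t; result (e → (e → t)).
[gex [sned wug]]: gex is ((e → (e → t)) → (t → t)), [sned wug] is (e → (e → t)); result (t → t).
[lorp [gex [sned wug]]]: lorp is ((t → t) → t), [gex [sned wug]] is (t → t); result t.

t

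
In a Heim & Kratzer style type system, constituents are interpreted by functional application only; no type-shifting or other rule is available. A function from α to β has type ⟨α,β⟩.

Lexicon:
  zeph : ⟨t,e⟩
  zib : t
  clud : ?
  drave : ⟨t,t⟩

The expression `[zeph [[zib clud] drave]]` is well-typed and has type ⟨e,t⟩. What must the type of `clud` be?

[zeph [[zib clud] drave]] is required to be ⟨e,t⟩. zeph : ⟨t,e⟩ cannot yield ⟨e,t⟩ as functor, so [[zib clud] drave] : ⟨⟨t,e⟩,⟨e,t⟩⟩.
[[zib clud] drave] is required to be ⟨⟨t,e⟩,⟨e,t⟩⟩. drave : ⟨t,t⟩ cannot yield ⟨⟨t,e⟩,⟨e,t⟩⟩ as functor, so [zib clud] : ⟨⟨t,t⟩,⟨⟨t,e⟩,⟨e,t⟩⟩⟩.
[zib clud] is required to be ⟨⟨t,t⟩,⟨⟨t,e⟩,⟨e,t⟩⟩⟩. zib : t cannot yield ⟨⟨t,t⟩,⟨⟨t,e⟩,⟨e,t⟩⟩⟩ as functor, so clud : ⟨t,⟨⟨t,t⟩,⟨⟨t,e⟩,⟨e,t⟩⟩⟩⟩.

⟨t,⟨⟨t,t⟩,⟨⟨t,e⟩,⟨e,t⟩⟩⟩⟩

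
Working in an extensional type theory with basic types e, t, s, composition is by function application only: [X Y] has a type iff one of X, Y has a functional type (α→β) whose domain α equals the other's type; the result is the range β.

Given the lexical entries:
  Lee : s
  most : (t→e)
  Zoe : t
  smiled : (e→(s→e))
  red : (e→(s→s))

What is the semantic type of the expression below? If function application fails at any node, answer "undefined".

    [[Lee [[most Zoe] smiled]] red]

(s→s)

[most Zoe]: most is (t→e), Zoe is t; result e.
[[most Zoe] smiled]: smiled is (e→(s→e)), [most Zoe] is e; result (s→e).
[Lee [[most Zoe] smiled]]: [[most Zoe] smiled] is (s→e), Lee is s; result e.
[[Lee [[most Zoe] smiled]] red]: red is (e→(s→s)), [Lee [[most Zoe] smiled]] is e; result (s→s).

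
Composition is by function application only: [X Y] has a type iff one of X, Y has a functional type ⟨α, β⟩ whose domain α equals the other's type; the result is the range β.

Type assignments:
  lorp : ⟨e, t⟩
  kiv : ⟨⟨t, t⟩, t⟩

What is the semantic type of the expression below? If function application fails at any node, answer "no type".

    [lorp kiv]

no type

[lorp kiv]: ⟨e, t⟩ and ⟨⟨t, t⟩, t⟩ cannot combine by function application — type clash.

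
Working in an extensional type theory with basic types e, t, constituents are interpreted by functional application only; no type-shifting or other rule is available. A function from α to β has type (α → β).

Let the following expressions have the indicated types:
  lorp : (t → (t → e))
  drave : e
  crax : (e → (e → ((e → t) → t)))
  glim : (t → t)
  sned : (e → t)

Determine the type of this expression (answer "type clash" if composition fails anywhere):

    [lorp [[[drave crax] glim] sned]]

type clash

[drave crax]: crax is (e → (e → ((e → t) → t))), drave is e; result (e → ((e → t) → t)).
[[drave crax] glim]: (e → ((e → t) → t)) with (t → t) — neither is a function whose domain matches the other; composition fails here.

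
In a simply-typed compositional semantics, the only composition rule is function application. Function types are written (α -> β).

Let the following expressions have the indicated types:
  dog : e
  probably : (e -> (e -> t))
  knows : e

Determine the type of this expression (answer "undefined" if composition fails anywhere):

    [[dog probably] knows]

t

[dog probably] — probably of type (e -> (e -> t)) combines with dog of type e: type (e -> t).
[[dog probably] knows] — [dog probably] of type (e -> t) combines with knows of type e: type t.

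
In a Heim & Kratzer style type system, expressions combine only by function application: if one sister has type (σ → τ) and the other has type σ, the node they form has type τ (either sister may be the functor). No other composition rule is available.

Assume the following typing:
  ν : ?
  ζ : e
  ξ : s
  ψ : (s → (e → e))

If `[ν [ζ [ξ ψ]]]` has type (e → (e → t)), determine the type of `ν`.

(e → (e → (e → t)))

For [ν [ζ [ξ ψ]]] to have type (e → (e → t)) with [ζ [ξ ψ]] of type e, ν must be the function: ν : (e → (e → (e → t))).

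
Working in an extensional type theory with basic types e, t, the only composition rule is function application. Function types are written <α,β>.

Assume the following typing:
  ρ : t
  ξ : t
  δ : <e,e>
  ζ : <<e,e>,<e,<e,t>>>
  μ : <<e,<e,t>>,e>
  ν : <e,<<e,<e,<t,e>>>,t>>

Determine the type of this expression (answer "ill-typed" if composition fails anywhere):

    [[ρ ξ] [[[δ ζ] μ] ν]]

[ρ ξ]: t and t cannot combine by function application — type clash.

ill-typed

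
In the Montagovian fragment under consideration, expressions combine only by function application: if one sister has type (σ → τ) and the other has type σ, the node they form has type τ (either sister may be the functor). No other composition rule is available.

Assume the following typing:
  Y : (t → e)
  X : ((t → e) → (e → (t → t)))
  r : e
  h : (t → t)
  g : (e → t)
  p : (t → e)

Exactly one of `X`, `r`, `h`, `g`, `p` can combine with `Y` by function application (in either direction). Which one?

X

X — combines: X : ((t → e) → (e → (t → t))) takes Y : (t → e) as argument, giving (e → (t → t)).
r : e — Y needs t; r needs nothing (atomic); neither fits.
h : (t → t) — Y needs t; h needs t; neither fits.
g : (e → t) — Y needs t; g needs e; neither fits.
p : (t → e) — Y needs t; p needs t; neither fits.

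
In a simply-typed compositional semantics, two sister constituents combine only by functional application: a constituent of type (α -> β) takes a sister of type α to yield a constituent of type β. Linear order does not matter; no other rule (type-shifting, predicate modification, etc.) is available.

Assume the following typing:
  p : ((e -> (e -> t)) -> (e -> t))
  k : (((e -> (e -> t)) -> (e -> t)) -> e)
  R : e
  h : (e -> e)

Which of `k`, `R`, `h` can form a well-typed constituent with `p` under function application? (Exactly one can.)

k

k — combines: k : (((e -> (e -> t)) -> (e -> t)) -> e) takes p : ((e -> (e -> t)) -> (e -> t)) as argument, giving e.
R : e — neither side's domain matches the other.
h : (e -> e) — neither side's domain matches the other.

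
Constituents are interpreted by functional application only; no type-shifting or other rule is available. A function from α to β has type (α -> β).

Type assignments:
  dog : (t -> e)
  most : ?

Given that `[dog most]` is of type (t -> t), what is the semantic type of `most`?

For [dog most] to have type (t -> t) with dog of type (t -> e), most must be the function: most : ((t -> e) -> (t -> t)).

((t -> e) -> (t -> t))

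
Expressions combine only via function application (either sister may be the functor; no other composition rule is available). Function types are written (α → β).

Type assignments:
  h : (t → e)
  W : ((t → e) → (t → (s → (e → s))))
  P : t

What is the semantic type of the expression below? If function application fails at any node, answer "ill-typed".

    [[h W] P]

[h W]: functor W : ((t → e) → (t → (s → (e → s)))), argument h : (t → e); result (t → (s → (e → s))).
[[h W] P]: functor [h W] : (t → (s → (e → s))), argument P : t; result (s → (e → s)).

(s → (e → s))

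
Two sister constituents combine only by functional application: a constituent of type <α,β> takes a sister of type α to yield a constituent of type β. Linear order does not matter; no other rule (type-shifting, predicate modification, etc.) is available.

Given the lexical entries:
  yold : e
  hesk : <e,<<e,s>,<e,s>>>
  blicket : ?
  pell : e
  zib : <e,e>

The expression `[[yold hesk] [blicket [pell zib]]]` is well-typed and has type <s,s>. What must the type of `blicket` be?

For [[yold hesk] [blicket [pell zib]]] to have type <s,s> with [yold hesk] of type <<e,s>,<e,s>>, [blicket [pell zib]] must be the function: [blicket [pell zib]] : <<<e,s>,<e,s>>,<s,s>>.
For [blicket [pell zib]] to have type <<<e,s>,<e,s>>,<s,s>> with [pell zib] of type e, blicket must be the function: blicket : <e,<<<e,s>,<e,s>>,<s,s>>>.

<e,<<<e,s>,<e,s>>,<s,s>>>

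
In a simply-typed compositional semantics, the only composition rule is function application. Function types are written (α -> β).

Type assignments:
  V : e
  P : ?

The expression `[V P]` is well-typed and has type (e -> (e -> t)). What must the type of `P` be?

[V P] is required to be (e -> (e -> t)). V : e cannot yield (e -> (e -> t)) as functor, so P : (e -> (e -> (e -> t))).

(e -> (e -> (e -> t)))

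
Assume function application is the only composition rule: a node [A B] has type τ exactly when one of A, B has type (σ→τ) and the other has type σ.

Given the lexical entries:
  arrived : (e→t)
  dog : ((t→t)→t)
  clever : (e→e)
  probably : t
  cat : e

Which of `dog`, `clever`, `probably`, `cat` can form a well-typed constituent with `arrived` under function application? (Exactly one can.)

cat

dog : ((t→t)→t) — neither side's domain matches the other.
clever : (e→e) — neither side's domain matches the other.
probably : t — neither side's domain matches the other.
cat — combines: arrived : (e→t) takes cat : e as argument, giving t.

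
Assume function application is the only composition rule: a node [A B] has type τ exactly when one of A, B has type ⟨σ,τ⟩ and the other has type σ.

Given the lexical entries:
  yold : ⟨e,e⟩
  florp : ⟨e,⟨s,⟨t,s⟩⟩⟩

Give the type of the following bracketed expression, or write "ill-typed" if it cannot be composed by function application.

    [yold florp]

ill-typed

At [yold florp]: neither ⟨e,e⟩ nor ⟨e,⟨s,⟨t,s⟩⟩⟩ can take the other as argument; the node is ill-typed.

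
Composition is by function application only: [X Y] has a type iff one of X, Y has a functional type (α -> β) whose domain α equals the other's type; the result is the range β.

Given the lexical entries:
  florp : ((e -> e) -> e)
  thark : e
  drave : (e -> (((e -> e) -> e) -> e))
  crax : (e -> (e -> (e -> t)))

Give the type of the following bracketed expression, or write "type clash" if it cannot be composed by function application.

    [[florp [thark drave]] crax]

[thark drave]: functor drave : (e -> (((e -> e) -> e) -> e)), argument thark : e; result (((e -> e) -> e) -> e).
[florp [thark drave]]: functor [thark drave] : (((e -> e) -> e) -> e), argument florp : ((e -> e) -> e); result e.
[[florp [thark drave]] crax]: functor crax : (e -> (e -> (e -> t))), argument [florp [thark drave]] : e; result (e -> (e -> t)).

(e -> (e -> t))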